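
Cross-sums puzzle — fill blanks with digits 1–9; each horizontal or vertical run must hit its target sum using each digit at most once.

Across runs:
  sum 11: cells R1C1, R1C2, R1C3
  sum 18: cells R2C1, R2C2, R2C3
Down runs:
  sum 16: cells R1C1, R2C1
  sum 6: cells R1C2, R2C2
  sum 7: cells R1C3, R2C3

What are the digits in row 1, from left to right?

16 in 2 cells must be {7,9}.
The 11 across and the 16 down share only 7, so R1C1 = 7.
Given what's placed, R1C2 must be 1 to fit the 11 across and 6 down.
R1C3 = 11 − 8 = 3 completes the 11 across.
R2C1 = 16 − 7 = 9 completes the 16 down.
R2C2 = 6 − 1 = 5 completes the 6 down.
R2C3 = 18 − 14 = 4 completes the 18 across.

7 1 3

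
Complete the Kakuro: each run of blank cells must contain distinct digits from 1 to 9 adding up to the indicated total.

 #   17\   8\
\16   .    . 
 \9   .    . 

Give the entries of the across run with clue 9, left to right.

8, 1

16 in 2 cells must be {7,9}; 17 in 2 cells must be {8,9}.
The 16 across and the 17 down share only 9, so R1C1 = 9.
R1C2 = 16 − 9 = 7 completes the 16 across.
R2C1 = 17 − 9 = 8 completes the 17 down.
R2C2 = 9 − 8 = 1 completes the 9 across.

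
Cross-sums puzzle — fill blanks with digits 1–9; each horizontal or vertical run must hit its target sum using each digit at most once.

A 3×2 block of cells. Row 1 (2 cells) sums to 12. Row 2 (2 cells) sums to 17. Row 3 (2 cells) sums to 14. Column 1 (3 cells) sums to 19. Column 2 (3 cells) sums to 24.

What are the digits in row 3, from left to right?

17 in 2 cells must be {8,9}; 24 in 3 cells must be {7,8,9}.
Nothing is forced directly, so branch on (2,1), whose candidates are 8 or 9. If (2,1) = 9: that forces (2,2) = 8, (3,2) = 9, (1,2) = 7, after which (3,1) would have to be in {5} for the 14 across but in {2,3,4,6,7,8} for the 19 down — contradiction. So (2,1) = 8.
(2,2) = 17 − 8 = 9 completes the 17 across.
Given what's placed, (3,2) must be 8 to fit the 14 across and 24 down.
(1,2) = 24 − 17 = 7 completes the 24 down.
(3,1) = 14 − 8 = 6 completes the 14 across.
(1,1) = 12 − 7 = 5 completes the 12 across.

6 8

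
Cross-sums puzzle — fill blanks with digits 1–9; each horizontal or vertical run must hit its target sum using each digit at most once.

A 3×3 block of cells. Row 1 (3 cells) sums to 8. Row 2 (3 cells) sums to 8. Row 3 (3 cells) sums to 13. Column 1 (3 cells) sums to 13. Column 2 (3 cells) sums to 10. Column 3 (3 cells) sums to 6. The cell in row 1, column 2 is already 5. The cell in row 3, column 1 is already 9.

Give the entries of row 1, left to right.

6 in 3 cells must be {1,2,3}.
(1,1) = 1: the only remaining digit allowed by both the 8 across and the 13 down.
(1,3) = 8 − 6 = 2 completes the 8 across.
(2,1) = 13 − 10 = 3 completes the 13 down.
Given what's placed, (2,3) must be 1 to fit the 8 across and 6 down.
(3,3) = 6 − 3 = 3 completes the 6 down.
(2,2) = 8 − 4 = 4 completes the 8 across.
(3,2) = 13 − 12 = 1 completes the 13 across.

1 5 2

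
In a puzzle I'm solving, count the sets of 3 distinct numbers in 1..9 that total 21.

3

3 distinct digits from 1–9 sum between 6 and 24.
Enumerating: {4,8,9}, {5,7,9}, {6,7,8}.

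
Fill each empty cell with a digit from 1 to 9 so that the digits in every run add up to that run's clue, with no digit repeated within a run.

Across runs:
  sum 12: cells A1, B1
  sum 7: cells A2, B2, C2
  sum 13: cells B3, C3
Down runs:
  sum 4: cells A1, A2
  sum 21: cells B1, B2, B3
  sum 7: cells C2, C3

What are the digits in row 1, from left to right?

3 9

7 in 3 cells must be {1,2,4}; 4 in 2 cells must be {1,3}.
The 12 across and the 4 down share only 3, so A1 = 3.
B1 = 12 − 3 = 9 completes the 12 across.
A2 = 4 − 3 = 1 completes the 4 down.
B2 = 4: the only remaining digit allowed by both the 7 across and the 21 down.
C2 = 7 − 5 = 2 completes the 7 across.
B3 = 21 − 13 = 8 completes the 21 down.
C3 = 13 − 8 = 5 completes the 13 across.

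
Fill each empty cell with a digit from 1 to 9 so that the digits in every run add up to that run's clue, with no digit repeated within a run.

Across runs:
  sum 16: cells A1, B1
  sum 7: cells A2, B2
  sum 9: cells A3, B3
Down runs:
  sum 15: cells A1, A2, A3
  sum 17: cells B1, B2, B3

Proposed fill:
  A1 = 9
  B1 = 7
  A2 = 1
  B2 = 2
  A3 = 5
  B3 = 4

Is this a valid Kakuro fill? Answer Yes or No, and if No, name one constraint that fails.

No — the down run B1–B3 sums to 13, not 17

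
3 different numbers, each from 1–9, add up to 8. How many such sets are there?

2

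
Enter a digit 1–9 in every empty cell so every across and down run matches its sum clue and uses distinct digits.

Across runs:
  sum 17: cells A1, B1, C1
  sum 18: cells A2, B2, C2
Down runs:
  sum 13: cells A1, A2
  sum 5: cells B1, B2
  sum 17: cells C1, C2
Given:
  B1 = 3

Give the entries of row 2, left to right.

17 in 2 cells must be {8,9}.
B2 = 5 − 3 = 2 completes the 5 down.
C2 = 9: the only remaining digit allowed by both the 18 across and the 17 down.
C1 = 17 − 9 = 8 completes the 17 down.
A2 = 18 − 11 = 7 completes the 18 across.
A1 = 17 − 11 = 6 completes the 17 across.

7 2 9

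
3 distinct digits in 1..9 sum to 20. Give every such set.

3 distinct digits from 1–9 sum between 6 and 24.

{3,8,9}; {4,7,9}; {5,6,9}; {5,7,8}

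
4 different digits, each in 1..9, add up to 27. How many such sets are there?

4 distinct digits from 1–9 sum between 10 and 30.
Enumerating: {3,7,8,9}, {4,6,8,9}, {5,6,7,9}.

3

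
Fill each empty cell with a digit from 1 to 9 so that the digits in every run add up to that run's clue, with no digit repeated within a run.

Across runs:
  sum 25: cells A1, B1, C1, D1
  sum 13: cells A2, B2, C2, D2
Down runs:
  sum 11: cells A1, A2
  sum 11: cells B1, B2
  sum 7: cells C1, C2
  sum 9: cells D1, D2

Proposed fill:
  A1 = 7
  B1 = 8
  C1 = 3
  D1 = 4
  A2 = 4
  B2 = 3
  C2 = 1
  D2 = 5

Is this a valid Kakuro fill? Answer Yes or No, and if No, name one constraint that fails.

No — the across run A1–D1 sums to 22, not 25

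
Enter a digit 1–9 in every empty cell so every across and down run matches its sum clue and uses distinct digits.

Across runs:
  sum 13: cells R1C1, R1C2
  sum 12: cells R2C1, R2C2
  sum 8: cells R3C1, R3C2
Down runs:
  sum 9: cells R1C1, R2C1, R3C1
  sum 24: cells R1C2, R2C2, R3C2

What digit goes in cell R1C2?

24 in 3 cells must be {7,8,9}.
The 8 across and the 24 down share only 7, so R3C2 = 7.
R3C1 = 8 − 7 = 1 completes the 8 across.
Nothing is forced directly, so branch on R1C1, whose candidates are 5 or 6. If R1C1 = 6: then R1C2 would have to be in {7} for the 13 across but in {8,9} for the 24 down — contradiction. So R1C1 = 5.
R1C2 = 13 − 5 = 8 completes the 13 across.
R2C1 = 9 − 6 = 3 completes the 9 down.
R2C2 = 12 − 3 = 9 completes the 12 across.

8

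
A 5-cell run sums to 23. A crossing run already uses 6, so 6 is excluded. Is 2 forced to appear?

No

Counterexample: {1,3,4,7,8} sums to 23 under that restriction without using 2.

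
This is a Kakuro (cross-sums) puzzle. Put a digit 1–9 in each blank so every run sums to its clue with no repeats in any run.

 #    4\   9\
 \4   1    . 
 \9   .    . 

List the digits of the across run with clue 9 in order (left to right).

3 6

4 in 2 cells must be {1,3}.
R1C2 = 4 − 1 = 3 completes the 4 across.
R2C1 = 4 − 1 = 3 completes the 4 down.
R2C2 = 9 − 3 = 6 completes the 9 across.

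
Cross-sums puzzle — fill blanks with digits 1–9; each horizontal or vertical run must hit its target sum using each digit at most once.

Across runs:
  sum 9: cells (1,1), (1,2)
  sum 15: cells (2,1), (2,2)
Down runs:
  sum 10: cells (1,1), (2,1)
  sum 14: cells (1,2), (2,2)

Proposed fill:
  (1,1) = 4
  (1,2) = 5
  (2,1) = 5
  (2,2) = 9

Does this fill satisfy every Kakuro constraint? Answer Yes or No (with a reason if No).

No — the down run (1,1)–(2,1) sums to 9, not 10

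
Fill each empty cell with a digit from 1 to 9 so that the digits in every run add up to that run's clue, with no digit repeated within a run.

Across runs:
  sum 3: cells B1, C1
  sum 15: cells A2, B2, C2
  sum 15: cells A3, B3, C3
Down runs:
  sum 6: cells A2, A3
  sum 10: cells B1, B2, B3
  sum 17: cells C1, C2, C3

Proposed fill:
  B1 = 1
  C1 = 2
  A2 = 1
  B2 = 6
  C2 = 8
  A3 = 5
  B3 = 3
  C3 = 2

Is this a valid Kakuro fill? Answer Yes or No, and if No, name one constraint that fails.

No — the across run A3–C3 sums to 10, not 15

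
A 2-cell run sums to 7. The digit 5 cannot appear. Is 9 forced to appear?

No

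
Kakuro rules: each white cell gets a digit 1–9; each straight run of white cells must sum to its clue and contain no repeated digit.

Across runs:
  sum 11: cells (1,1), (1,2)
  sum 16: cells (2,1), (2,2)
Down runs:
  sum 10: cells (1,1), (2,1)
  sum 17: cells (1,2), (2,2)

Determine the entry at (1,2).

16 in 2 cells must be {7,9}; 17 in 2 cells must be {8,9}.
The 16 across and the 17 down share only 9, so (2,2) = 9.
(1,2) = 17 − 9 = 8 completes the 17 down.
(2,1) = 16 − 9 = 7 completes the 16 across.
(1,1) = 11 − 8 = 3 completes the 11 across.

8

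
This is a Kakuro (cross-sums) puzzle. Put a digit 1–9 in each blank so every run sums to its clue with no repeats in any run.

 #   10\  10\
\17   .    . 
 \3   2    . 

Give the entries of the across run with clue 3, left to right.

2 1

17 in 2 cells must be {8,9}; 3 in 2 cells must be {1,2}.
R1C1 = 10 − 2 = 8 completes the 10 down.
R1C2 = 17 − 8 = 9 completes the 17 across.
R2C2 = 3 − 2 = 1 completes the 3 across.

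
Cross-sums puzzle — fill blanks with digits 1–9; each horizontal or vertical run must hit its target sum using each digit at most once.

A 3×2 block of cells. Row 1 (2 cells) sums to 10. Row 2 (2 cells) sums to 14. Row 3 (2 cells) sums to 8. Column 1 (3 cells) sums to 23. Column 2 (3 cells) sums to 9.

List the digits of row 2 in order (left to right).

23 in 3 cells must be {6,8,9}.
The 8 across and the 23 down share only 6, so (3,1) = 6.
(3,2) = 8 − 6 = 2 completes the 8 across.
Given what's placed, (2,2) must be 6 to fit the 14 across and 9 down.
(1,2) = 9 − 8 = 1 completes the 9 down.
(2,1) = 14 − 6 = 8 completes the 14 across.
(1,1) = 10 − 1 = 9 completes the 10 across.

8 6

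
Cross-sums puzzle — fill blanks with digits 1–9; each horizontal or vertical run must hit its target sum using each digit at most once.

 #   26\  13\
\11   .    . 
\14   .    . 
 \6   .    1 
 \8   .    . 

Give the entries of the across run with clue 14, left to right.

8 6

R3C1 = 6 − 1 = 5 completes the 6 across.
No cell is forced outright now. R4C1 can only be 6 or 7 (the digits allowed by both its 8 across and its 26 down). If R4C1 = 7: then R4C2 would have to be in {1} for the 8 across but in {2,3,4,5,6,7} for the 13 down — contradiction. So R4C1 = 6.
R2C1 = 8: the only remaining digit allowed by both the 14 across and the 26 down.
R2C2 = 14 − 8 = 6 completes the 14 across.
R4C2 = 8 − 6 = 2 completes the 8 across.
R1C1 = 26 − 19 = 7 completes the 26 down.
R1C2 = 11 − 7 = 4 completes the 11 across.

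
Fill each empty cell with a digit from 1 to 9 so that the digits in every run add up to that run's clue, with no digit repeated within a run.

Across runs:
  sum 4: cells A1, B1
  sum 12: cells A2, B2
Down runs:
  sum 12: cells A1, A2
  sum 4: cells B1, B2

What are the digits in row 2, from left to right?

9, 3

4 in 2 cells must be {1,3}.
The 4 across and the 12 down share only 3, so A1 = 3.
B1 = 4 − 3 = 1 completes the 4 across.
A2 = 12 − 3 = 9 completes the 12 down.
B2 = 12 − 9 = 3 completes the 12 across.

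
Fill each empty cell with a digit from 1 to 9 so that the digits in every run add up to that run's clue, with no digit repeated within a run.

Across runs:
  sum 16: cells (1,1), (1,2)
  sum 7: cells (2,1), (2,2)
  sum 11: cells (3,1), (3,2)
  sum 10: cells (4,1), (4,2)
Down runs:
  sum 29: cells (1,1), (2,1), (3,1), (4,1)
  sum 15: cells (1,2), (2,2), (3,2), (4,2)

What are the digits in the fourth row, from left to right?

16 in 2 cells must be {7,9}; 29 in 4 cells must be {5,7,8,9}.
Only 5 fits (2,1) under both its across sum 7 and down sum 29.
(2,2) = 7 − 5 = 2 completes the 7 across.
Nothing is forced directly, so branch on (1,1), whose candidates are 7 or 9. If (1,1) = 9: that forces (1,2) = 7, (3,2) = 5, (4,2) = 1, after which (3,1) would have to be in {6} for the 11 across but in {7,8} for the 29 down — contradiction. So (1,1) = 7.
(1,2) = 16 − 7 = 9 completes the 16 across.
(3,2) = 3: the only remaining digit allowed by both the 11 across and the 15 down.
(4,2) = 15 − 14 = 1 completes the 15 down.
(3,1) = 11 − 3 = 8 completes the 11 across.
(4,1) = 10 − 1 = 9 completes the 10 across.

9 1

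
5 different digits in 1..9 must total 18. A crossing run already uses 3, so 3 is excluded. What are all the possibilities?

{1,2,4,5,6}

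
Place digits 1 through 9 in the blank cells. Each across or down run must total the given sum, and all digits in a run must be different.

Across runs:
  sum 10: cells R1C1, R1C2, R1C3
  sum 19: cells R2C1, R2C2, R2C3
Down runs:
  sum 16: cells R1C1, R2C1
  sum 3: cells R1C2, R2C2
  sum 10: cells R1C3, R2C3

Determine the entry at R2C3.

8

16 in 2 cells must be {7,9}; 3 in 2 cells must be {1,2}.
The 10 across and the 16 down share only 7, so R1C1 = 7.
R2C1 = 16 − 7 = 9 completes the 16 down.
Given what's placed, R2C2 must be 2 to fit the 19 across and 3 down.
R2C3 = 19 − 11 = 8 completes the 19 across.
R1C2 = 3 − 2 = 1 completes the 3 down.
R1C3 = 10 − 8 = 2 completes the 10 across.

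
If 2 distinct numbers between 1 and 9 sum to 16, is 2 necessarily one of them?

The only way to make 16 from 2 distinct digits is {7,9}, which does not contain 2.

No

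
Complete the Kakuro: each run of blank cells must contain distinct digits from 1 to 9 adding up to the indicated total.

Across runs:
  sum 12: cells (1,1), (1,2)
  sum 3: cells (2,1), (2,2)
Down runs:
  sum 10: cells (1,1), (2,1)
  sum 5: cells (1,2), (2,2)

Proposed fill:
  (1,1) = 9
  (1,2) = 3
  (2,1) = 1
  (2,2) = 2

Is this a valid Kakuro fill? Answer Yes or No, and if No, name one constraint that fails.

Across: 9+3=12; 1+2=3. Down: 9+1=10; 3+2=5. No digit repeats within any run.

Yes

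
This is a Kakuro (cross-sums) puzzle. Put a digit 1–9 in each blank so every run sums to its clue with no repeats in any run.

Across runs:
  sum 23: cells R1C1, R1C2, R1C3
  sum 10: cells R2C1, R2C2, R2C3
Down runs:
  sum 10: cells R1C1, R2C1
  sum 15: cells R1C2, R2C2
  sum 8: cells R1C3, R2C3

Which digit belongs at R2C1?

1

23 in 3 cells must be {6,8,9}.
The 23 across and the 8 down share only 6, so R1C3 = 6.
R2C3 = 8 − 6 = 2 completes the 8 down.
Given what's placed, R2C2 must be 7 to fit the 10 across and 15 down.
R1C2 = 15 − 7 = 8 completes the 15 down.
R2C1 = 10 − 9 = 1 completes the 10 across.
R1C1 = 23 − 14 = 9 completes the 23 across.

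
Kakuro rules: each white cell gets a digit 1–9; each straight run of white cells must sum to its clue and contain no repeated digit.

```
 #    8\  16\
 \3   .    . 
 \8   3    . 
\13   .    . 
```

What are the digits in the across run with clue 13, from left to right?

4 9

3 in 2 cells must be {1,2}.
Given what's placed, R1C1 must be 1 to fit the 3 across and 8 down.
R1C2 = 3 − 1 = 2 completes the 3 across.
R2C2 = 8 − 3 = 5 completes the 8 across.
R3C1 = 8 − 4 = 4 completes the 8 down.
R3C2 = 13 − 4 = 9 completes the 13 across.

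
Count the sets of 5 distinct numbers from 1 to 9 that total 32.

5 distinct digits from 1–9 sum between 15 and 35.
Enumerating: {2,6,7,8,9}, {3,5,7,8,9}, {4,5,6,8,9}.

3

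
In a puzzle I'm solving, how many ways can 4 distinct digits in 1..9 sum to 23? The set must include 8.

5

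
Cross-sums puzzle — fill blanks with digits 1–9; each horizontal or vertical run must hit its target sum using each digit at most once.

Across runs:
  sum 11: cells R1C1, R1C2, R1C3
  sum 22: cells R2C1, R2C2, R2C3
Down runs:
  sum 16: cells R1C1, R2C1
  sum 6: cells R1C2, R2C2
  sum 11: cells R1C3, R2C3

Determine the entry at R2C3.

16 in 2 cells must be {7,9}.
The 11 across and the 16 down share only 7, so R1C1 = 7.
Given what's placed, R1C2 must be 1 to fit the 11 across and 6 down.
R1C3 = 11 − 8 = 3 completes the 11 across.
R2C1 = 16 − 7 = 9 completes the 16 down.
R2C2 = 6 − 1 = 5 completes the 6 down.
R2C3 = 22 − 14 = 8 completes the 22 across.

8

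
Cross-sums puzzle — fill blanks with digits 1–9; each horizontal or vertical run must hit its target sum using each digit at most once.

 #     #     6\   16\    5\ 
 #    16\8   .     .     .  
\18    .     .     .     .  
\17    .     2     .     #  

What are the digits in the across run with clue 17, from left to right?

7, 2, 8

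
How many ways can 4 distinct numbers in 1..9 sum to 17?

4 distinct digits from 1–9 sum between 10 and 30.

9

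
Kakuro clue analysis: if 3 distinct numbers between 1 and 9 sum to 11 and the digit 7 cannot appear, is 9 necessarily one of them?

No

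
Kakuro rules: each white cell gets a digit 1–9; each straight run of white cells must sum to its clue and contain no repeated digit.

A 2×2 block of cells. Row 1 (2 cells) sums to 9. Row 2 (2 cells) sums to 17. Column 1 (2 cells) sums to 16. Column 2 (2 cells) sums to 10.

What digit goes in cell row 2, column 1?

17 in 2 cells must be {8,9}; 16 in 2 cells must be {7,9}.
The 9 across and the 16 down share only 7, so (1,1) = 7.
(1,2) = 9 − 7 = 2 completes the 9 across.
(2,1) = 16 − 7 = 9 completes the 16 down.
(2,2) = 17 − 9 = 8 completes the 17 across.

9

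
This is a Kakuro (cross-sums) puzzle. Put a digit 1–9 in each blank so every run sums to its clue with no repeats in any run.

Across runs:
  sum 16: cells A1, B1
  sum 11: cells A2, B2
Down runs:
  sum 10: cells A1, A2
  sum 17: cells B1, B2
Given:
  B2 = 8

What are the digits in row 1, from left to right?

7 9

16 in 2 cells must be {7,9}; 17 in 2 cells must be {8,9}.
B1 = 17 − 8 = 9 completes the 17 down.
A2 = 11 − 8 = 3 completes the 11 across.
A1 = 16 − 9 = 7 completes the 16 across.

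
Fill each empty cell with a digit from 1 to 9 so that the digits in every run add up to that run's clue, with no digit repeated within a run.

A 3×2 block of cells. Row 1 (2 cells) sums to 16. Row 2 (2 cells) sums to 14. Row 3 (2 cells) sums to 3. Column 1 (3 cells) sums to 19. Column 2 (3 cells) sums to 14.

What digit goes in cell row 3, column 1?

2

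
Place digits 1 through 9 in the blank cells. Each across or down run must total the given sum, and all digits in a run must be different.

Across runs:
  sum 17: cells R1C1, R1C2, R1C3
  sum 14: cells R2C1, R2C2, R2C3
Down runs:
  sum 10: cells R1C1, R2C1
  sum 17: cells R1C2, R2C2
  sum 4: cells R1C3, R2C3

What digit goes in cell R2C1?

17 in 2 cells must be {8,9}; 4 in 2 cells must be {1,3}.
Nothing is forced directly, so branch on R1C3, whose candidates are 1 or 3. If R1C3 = 1: that forces R1C2 = 9, R2C2 = 8, after which R2C3 would have to be in {1,2,4,5} for the 14 across but in {3} for the 4 down — contradiction. So R1C3 = 3.
R2C3 = 4 − 3 = 1 completes the 4 down.
Nothing is forced directly, so branch on R1C2, whose candidates are 8 or 9. If R1C2 = 9: then R1C1 would have to be in {5} for the 17 across but in {1,2,3,4,6,7,8,9} for the 10 down — contradiction. So R1C2 = 8.
R1C1 = 17 − 11 = 6 completes the 17 across.
R2C1 = 10 − 6 = 4 completes the 10 down.
R2C2 = 14 − 5 = 9 completes the 14 across.

4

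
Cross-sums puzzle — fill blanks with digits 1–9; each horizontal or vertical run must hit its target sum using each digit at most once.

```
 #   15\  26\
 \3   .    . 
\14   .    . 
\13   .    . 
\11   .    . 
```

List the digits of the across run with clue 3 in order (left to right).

3 in 2 cells must be {1,2}.
Only 2 fits R1C2 under both its across sum 3 and down sum 26.
R1C1 = 3 − 2 = 1 completes the 3 across.

1, 2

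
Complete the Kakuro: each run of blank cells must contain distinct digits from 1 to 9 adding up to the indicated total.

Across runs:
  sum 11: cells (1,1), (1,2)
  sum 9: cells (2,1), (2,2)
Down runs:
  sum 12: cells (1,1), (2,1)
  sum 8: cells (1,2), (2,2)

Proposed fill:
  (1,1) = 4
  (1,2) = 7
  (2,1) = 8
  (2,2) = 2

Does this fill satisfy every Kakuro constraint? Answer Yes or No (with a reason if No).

No — the down run (1,2)–(2,2) sums to 9, not 8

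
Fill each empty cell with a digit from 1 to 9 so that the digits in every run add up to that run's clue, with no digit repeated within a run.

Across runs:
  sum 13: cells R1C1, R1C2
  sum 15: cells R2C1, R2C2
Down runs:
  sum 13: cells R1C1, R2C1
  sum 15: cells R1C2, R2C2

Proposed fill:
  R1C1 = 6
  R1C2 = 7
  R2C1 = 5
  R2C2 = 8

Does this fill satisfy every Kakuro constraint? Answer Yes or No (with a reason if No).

No — the down run R1C1–R2C1 sums to 11, not 13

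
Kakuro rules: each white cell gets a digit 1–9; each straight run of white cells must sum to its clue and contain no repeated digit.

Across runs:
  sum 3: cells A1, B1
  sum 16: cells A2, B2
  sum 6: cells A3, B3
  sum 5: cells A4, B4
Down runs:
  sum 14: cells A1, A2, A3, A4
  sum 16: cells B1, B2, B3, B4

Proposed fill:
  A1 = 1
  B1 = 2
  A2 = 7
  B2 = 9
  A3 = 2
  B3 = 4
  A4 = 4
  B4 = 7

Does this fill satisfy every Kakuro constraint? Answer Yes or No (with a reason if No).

No — the across run A4–B4 sums to 11, not 5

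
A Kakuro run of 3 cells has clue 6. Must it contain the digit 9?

No

The only way to make 6 from 3 distinct digits is {1,2,3}, which does not contain 9.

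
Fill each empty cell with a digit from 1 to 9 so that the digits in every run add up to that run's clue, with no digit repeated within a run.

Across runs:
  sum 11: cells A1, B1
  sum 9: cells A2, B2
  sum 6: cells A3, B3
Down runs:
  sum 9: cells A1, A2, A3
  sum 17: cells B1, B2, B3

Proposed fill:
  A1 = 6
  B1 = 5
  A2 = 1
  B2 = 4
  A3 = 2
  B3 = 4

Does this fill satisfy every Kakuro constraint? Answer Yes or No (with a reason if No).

No — the across run A2–B2 sums to 5, not 9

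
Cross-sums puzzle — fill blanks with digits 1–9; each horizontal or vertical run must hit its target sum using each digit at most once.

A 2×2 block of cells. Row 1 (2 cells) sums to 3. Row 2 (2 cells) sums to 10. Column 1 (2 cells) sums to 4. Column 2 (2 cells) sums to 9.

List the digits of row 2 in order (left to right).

3 7

3 in 2 cells must be {1,2}; 4 in 2 cells must be {1,3}.
The 3 across and the 4 down share only 1, so (1,1) = 1.
(1,2) = 3 − 1 = 2 completes the 3 across.
(2,1) = 4 − 1 = 3 completes the 4 down.
(2,2) = 10 − 3 = 7 completes the 10 across.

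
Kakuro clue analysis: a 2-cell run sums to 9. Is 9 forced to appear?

No

Counterexample: {1,8} sums to 9 without using 9.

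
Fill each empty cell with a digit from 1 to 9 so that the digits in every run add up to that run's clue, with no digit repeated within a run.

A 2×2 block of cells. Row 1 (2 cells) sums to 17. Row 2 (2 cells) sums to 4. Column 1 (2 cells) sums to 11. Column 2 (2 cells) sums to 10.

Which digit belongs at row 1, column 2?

9

17 in 2 cells must be {8,9}; 4 in 2 cells must be {1,3}.
The 4 across and the 11 down share only 3, so (2,1) = 3.
(2,2) = 4 − 3 = 1 completes the 4 across.
(1,1) = 11 − 3 = 8 completes the 11 down.
(1,2) = 17 − 8 = 9 completes the 17 across.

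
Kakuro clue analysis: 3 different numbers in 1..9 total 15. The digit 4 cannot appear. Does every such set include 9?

Counterexample: {1,6,8} sums to 15 under that restriction without using 9.

No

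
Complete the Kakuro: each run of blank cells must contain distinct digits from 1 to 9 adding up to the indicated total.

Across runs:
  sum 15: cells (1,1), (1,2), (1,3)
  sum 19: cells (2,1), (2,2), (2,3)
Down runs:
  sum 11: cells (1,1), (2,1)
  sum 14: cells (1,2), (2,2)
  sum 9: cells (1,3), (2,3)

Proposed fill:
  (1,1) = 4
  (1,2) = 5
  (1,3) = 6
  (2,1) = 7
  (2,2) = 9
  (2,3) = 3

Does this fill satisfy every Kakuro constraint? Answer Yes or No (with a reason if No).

Across: 4+5+6=15; 7+9+3=19. Down: 4+7=11; 5+9=14; 6+3=9. No digit repeats within any run.

Yes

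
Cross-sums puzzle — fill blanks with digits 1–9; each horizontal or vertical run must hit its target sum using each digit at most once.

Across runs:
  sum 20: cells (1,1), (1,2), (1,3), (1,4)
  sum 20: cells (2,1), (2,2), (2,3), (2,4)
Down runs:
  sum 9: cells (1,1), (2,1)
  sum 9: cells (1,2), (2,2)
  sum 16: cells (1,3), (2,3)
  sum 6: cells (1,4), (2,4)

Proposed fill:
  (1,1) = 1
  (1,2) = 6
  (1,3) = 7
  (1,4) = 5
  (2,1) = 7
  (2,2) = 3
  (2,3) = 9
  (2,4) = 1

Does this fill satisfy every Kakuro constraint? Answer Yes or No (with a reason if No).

No — the across run (1,1)–(1,4) sums to 19, not 20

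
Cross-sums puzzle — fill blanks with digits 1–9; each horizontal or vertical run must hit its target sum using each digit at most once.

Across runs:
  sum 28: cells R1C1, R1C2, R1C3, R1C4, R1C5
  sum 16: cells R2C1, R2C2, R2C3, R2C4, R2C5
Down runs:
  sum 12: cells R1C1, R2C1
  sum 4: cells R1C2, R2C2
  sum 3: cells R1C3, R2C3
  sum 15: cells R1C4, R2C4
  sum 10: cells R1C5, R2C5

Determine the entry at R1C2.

16 in 5 cells must be {1,2,3,4,6}; 4 in 2 cells must be {1,3}; 3 in 2 cells must be {1,2}.
Only 6 fits R2C4 under both its across sum 16 and down sum 15.
R1C4 = 15 − 6 = 9 completes the 15 down.
Nothing is forced directly, so branch on R1C2, whose candidates are 1 or 3. If R1C2 = 1: then R1C3 would have to be in {3,4,5,6,7,8} for the 28 across but in {1,2} for the 3 down — contradiction. So R1C2 = 3.

3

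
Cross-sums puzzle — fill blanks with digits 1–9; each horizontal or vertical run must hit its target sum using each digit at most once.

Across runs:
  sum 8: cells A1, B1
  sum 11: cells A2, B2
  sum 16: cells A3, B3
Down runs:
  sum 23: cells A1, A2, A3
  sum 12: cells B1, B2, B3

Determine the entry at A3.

16 in 2 cells must be {7,9}; 23 in 3 cells must be {6,8,9}.
The 8 across and the 23 down share only 6, so A1 = 6.
B1 = 8 − 6 = 2 completes the 8 across.
Given what's placed, A3 must be 9 to fit the 16 across and 23 down.
B3 = 16 − 9 = 7 completes the 16 across.
A2 = 23 − 15 = 8 completes the 23 down.
B2 = 11 − 8 = 3 completes the 11 across.

9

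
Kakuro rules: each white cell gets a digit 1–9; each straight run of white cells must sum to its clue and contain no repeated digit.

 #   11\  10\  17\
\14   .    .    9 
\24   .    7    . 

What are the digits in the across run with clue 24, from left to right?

24 in 3 cells must be {7,8,9}; 17 in 2 cells must be {8,9}.
R1C2 = 10 − 7 = 3 completes the 10 down.
R2C3 = 17 − 9 = 8 completes the 17 down.
R1C1 = 14 − 12 = 2 completes the 14 across.
R2C1 = 24 − 15 = 9 completes the 24 across.

9 7 8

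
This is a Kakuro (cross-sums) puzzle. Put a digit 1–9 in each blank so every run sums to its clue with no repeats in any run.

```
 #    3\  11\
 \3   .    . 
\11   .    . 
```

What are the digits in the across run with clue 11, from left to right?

2, 9

3 in 2 cells must be {1,2}.
The 3 across and the 11 down share only 2, so R1C2 = 2.
The 11 across and the 3 down share only 2, so R2C1 = 2.
R2C2 = 11 − 2 = 9 completes the 11 across.
R1C1 = 3 − 2 = 1 completes the 3 across.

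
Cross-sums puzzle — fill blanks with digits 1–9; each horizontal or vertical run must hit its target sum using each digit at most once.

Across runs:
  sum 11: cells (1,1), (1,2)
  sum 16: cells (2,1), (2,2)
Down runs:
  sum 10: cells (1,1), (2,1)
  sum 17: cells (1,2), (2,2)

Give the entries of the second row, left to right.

7 9

16 in 2 cells must be {7,9}; 17 in 2 cells must be {8,9}.
The 16 across and the 17 down share only 9, so (2,2) = 9.
(1,2) = 17 − 9 = 8 completes the 17 down.
(2,1) = 16 − 9 = 7 completes the 16 across.
(1,1) = 11 − 8 = 3 completes the 11 across.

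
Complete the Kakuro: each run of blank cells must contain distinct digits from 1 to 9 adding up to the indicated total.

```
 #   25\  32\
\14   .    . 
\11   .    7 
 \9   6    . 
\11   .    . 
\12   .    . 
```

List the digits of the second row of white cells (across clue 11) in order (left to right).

4, 7

R2C1 = 11 − 7 = 4 completes the 11 across.
R3C2 = 9 − 6 = 3 completes the 9 across.
No cell is forced outright now. R1C1 can only be 5 or 8 or 9 (the digits allowed by both its 14 across and its 25 down). If R1C1 = 8: then R1C2 would have to be in {6} for the 14 across but in {5,8,9} for the 32 down — contradiction. If R1C1 = 9: that forces R1C2 = 5, R4C1 = 5, after which R4C2 would have to be in {6} for the 11 across but in {8,9} for the 32 down — contradiction. So R1C1 = 5.
R1C2 = 14 − 5 = 9 completes the 14 across.
Nothing is forced directly, so branch on R4C2, whose candidates are 5 or 8. If R4C2 = 5: then R4C1 would have to be in {6} for the 11 across but in {1,2,3,7,8,9} for the 25 down — contradiction. So R4C2 = 8.
R4C1 = 11 − 8 = 3 completes the 11 across.
R5C1 = 25 − 18 = 7 completes the 25 down.
R5C2 = 12 − 7 = 5 completes the 12 across.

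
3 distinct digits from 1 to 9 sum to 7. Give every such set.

{1,2,4}

3 distinct digits from 1–9 sum between 6 and 24.
Only one set works: {1,2,4}.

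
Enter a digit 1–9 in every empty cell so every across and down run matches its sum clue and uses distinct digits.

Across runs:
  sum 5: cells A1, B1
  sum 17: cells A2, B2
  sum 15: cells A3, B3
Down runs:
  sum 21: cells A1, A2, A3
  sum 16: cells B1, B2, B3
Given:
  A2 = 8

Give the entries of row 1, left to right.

4 1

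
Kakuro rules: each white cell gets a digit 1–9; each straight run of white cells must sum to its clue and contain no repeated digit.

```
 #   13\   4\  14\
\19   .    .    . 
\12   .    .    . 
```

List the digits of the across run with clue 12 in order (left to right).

6 1 5

4 in 2 cells must be {1,3}.
The 19 across and the 4 down share only 3, so R1C2 = 3.
Given what's placed, R1C3 must be 9 to fit the 19 across and 14 down.
R2C2 = 4 − 3 = 1 completes the 4 down.
R2C3 = 14 − 9 = 5 completes the 14 down.
R1C1 = 19 − 12 = 7 completes the 19 across.
R2C1 = 12 − 6 = 6 completes the 12 across.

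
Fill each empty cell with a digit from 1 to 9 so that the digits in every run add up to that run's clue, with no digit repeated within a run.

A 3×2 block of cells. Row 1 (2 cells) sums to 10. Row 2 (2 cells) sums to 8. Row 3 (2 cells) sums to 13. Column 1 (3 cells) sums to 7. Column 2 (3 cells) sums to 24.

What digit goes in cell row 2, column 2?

7 in 3 cells must be {1,2,4}; 24 in 3 cells must be {7,8,9}.
The 8 across and the 24 down share only 7, so (2,2) = 7.
The 13 across and the 7 down share only 4, so (3,1) = 4.
(3,2) = 13 − 4 = 9 completes the 13 across.
(1,2) = 24 − 16 = 8 completes the 24 down.
(2,1) = 8 − 7 = 1 completes the 8 across.
(1,1) = 10 − 8 = 2 completes the 10 across.

7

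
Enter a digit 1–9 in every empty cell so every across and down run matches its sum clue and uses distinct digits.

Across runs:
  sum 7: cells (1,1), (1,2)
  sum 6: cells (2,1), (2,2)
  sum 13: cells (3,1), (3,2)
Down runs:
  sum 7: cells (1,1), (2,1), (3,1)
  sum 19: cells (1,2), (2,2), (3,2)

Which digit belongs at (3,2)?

9

7 in 3 cells must be {1,2,4}.
The 13 across and the 7 down share only 4, so (3,1) = 4.
(3,2) = 13 − 4 = 9 completes the 13 across.
Nothing is forced directly, so branch on (1,1), whose candidates are 1 or 2. If (1,1) = 2: then (1,2) would have to be in {5} for the 7 across but in {2,3,4,6,7,8} for the 19 down — contradiction. So (1,1) = 1.
(1,2) = 7 − 1 = 6 completes the 7 across.
(2,1) = 7 − 5 = 2 completes the 7 down.
(2,2) = 6 − 2 = 4 completes the 6 across.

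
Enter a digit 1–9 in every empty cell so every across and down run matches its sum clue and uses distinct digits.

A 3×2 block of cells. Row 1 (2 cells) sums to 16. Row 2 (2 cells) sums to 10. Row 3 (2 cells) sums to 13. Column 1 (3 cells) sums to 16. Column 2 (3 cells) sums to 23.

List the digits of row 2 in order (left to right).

4 6

16 in 2 cells must be {7,9}; 23 in 3 cells must be {6,8,9}.
The 16 across and the 23 down share only 9, so (1,2) = 9.
(1,1) = 16 − 9 = 7 completes the 16 across.
Nothing is forced directly, so branch on (2,2), whose candidates are 6 or 8. If (2,2) = 8: then (2,1) would have to be in {2} for the 10 across but in {1,3,4,5,6,8} for the 16 down — contradiction. So (2,2) = 6.
(2,1) = 10 − 6 = 4 completes the 10 across.
(3,1) = 16 − 11 = 5 completes the 16 down.
(3,2) = 13 − 5 = 8 completes the 13 across.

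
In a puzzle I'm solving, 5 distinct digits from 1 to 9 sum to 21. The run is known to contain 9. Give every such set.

5 distinct digits from 1–9 sum between 15 and 35.
Keeping only sets containing 9.

{1,2,3,6,9}; {1,2,4,5,9}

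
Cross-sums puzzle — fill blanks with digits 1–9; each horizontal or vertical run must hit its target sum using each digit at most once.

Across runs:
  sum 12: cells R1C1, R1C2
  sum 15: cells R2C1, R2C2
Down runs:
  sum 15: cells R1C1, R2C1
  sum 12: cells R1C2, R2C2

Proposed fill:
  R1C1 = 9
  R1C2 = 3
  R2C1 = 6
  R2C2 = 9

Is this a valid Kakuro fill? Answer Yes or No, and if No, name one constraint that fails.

Across: 9+3=12; 6+9=15. Down: 9+6=15; 3+9=12. No digit repeats within any run.

Yes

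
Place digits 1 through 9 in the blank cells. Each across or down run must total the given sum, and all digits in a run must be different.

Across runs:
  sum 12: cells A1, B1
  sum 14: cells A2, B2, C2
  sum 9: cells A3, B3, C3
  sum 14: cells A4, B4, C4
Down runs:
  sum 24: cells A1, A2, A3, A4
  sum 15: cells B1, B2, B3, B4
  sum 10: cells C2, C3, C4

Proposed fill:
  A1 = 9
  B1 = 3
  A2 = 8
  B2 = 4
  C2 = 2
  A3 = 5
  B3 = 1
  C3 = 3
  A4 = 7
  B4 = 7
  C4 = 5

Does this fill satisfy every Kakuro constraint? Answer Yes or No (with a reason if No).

No — the down run A1–A4 sums to 29, not 24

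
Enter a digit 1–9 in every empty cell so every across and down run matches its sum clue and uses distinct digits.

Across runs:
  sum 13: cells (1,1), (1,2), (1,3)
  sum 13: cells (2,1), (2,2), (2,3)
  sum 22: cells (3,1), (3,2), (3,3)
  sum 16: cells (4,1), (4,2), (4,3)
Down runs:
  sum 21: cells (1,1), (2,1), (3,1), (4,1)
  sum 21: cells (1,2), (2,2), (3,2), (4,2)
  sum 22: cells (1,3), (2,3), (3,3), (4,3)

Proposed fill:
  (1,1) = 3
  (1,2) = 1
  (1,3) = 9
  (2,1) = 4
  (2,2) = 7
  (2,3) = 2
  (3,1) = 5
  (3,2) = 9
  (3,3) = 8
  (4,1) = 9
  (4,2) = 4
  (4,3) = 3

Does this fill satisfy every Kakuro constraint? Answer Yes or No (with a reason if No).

Across: 3+1+9=13; 4+7+2=13; 5+9+8=22; 9+4+3=16. Down: 3+4+5+9=21; 1+7+9+4=21; 9+2+8+3=22. No digit repeats within any run.

Yes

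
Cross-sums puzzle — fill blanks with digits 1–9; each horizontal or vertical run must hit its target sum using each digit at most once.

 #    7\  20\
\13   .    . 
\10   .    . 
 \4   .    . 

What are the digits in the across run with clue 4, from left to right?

4 in 2 cells must be {1,3}; 7 in 3 cells must be {1,2,4}.
The 13 across and the 7 down share only 4, so R1C1 = 4.
R1C2 = 13 − 4 = 9 completes the 13 across.
Given what's placed, R3C1 must be 1 to fit the 4 across and 7 down.
R3C2 = 4 − 1 = 3 completes the 4 across.
R2C1 = 7 − 5 = 2 completes the 7 down.
R2C2 = 10 − 2 = 8 completes the 10 across.

1 3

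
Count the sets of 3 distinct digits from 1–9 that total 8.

2

3 distinct digits from 1–9 sum between 6 and 24.
Enumerating: {1,2,5}, {1,3,4}.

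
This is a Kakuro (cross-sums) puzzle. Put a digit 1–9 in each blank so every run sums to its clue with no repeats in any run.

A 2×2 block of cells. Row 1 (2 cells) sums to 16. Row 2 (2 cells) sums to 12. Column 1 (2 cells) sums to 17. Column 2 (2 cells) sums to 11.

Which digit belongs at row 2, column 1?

8

16 in 2 cells must be {7,9}; 17 in 2 cells must be {8,9}.
The 16 across and the 17 down share only 9, so (1,1) = 9.
(1,2) = 16 − 9 = 7 completes the 16 across.
(2,1) = 17 − 9 = 8 completes the 17 down.
(2,2) = 12 − 8 = 4 completes the 12 across.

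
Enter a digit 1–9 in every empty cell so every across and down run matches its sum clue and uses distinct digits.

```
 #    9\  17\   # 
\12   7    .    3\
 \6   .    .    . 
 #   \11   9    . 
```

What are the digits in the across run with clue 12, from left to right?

7, 5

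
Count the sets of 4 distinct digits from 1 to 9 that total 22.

4 distinct digits from 1–9 sum between 10 and 30.

11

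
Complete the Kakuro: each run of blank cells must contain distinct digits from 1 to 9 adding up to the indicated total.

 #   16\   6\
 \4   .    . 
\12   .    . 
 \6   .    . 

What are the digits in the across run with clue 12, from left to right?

9 3

4 in 2 cells must be {1,3}; 6 in 3 cells must be {1,2,3}.
The 12 across and the 6 down share only 3, so R2C2 = 3.
Given what's placed, R1C2 must be 1 to fit the 4 across and 6 down.
R2C1 = 12 − 3 = 9 completes the 12 across.
R3C2 = 6 − 4 = 2 completes the 6 down.
R1C1 = 4 − 1 = 3 completes the 4 across.
R3C1 = 6 − 2 = 4 completes the 6 across.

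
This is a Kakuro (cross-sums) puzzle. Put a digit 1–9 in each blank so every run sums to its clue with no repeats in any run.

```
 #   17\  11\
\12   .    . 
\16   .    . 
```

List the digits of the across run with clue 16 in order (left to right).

16 in 2 cells must be {7,9}; 17 in 2 cells must be {8,9}.
The 16 across and the 17 down share only 9, so R2C1 = 9.
R2C2 = 16 − 9 = 7 completes the 16 across.
R1C1 = 17 − 9 = 8 completes the 17 down.
R1C2 = 12 − 8 = 4 completes the 12 across.

9 7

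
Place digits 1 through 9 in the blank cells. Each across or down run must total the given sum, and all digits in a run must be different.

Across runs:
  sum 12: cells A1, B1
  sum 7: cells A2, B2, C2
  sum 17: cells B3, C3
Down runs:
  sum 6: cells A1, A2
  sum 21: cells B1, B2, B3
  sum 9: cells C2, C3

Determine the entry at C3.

7 in 3 cells must be {1,2,4}; 17 in 2 cells must be {8,9}.
The 7 across and the 21 down share only 4, so B2 = 4.
Intersecting the 17 across with the 9 down forces C3 = 8.
C2 = 9 − 8 = 1 completes the 9 down.
B3 = 17 − 8 = 9 completes the 17 across.
B1 = 21 − 13 = 8 completes the 21 down.
A2 = 7 − 5 = 2 completes the 7 across.
A1 = 12 − 8 = 4 completes the 12 across.

8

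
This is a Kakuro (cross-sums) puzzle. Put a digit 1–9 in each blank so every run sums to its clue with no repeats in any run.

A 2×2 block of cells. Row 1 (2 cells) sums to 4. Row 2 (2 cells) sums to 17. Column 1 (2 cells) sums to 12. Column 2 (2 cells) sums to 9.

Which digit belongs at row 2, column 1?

4 in 2 cells must be {1,3}; 17 in 2 cells must be {8,9}.
The 4 across and the 12 down share only 3, so (1,1) = 3.
(1,2) = 4 − 3 = 1 completes the 4 across.
(2,1) = 12 − 3 = 9 completes the 12 down.
(2,2) = 17 − 9 = 8 completes the 17 across.

9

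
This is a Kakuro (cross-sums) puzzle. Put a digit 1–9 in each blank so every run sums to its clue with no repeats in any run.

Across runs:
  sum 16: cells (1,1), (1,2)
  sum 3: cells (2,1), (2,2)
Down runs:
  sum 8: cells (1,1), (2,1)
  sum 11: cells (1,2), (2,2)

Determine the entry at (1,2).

16 in 2 cells must be {7,9}; 3 in 2 cells must be {1,2}.
The 16 across and the 8 down share only 7, so (1,1) = 7.
(1,2) = 16 − 7 = 9 completes the 16 across.
(2,1) = 8 − 7 = 1 completes the 8 down.
(2,2) = 3 − 1 = 2 completes the 3 across.

9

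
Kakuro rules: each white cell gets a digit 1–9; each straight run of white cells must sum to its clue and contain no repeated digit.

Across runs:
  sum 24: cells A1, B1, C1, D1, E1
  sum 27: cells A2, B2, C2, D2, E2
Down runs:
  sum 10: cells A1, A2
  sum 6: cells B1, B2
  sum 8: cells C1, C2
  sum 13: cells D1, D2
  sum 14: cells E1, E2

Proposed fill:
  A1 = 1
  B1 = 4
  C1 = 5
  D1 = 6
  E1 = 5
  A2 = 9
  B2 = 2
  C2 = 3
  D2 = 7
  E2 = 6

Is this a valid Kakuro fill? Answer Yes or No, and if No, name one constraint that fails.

No — the down run E1–E2 sums to 11, not 14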